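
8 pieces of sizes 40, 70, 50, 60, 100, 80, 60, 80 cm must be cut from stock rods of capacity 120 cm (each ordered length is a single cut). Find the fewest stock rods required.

5

Total = 100 + 80 + 80 + 70 + 60 + 60 + 50 + 40 = 540 cm.
Lower bound: ⌈540/120⌉ = 5 stock rods.
A packing using 5 stock rods:
  stock rod 1: 100 = 100
  stock rod 2: 80 + 40 = 120
  stock rod 3: 80 = 80
  stock rod 4: 70 + 50 = 120
  stock rod 5: 60 + 60 = 120
This matches the lower bound, so 5 is optimal.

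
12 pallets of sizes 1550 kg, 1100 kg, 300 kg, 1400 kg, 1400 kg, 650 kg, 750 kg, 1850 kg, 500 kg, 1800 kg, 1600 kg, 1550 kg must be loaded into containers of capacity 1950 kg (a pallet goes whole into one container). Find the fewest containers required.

Total = 1850 + 1800 + 1600 + 1550 + 1550 + 1400 + 1400 + 1100 + 750 + 650 + 500 + 300 = 14450 kg.
Lower bound: ⌈14450/1950⌉ = 8 containers.
A packing using 9 containers:
  container 1: 1850 = 1850
  container 2: 1800 = 1800
  container 3: 1600 + 300 = 1900
  container 4: 1550 = 1550
  container 5: 1550 = 1550
  container 6: 1400 + 500 = 1900
  container 7: 1400 = 1400
  container 8: 1100 + 750 = 1850
  container 9: 650 = 650
No arrangement into 8 containers stays within capacity, so 9 is optimal.

9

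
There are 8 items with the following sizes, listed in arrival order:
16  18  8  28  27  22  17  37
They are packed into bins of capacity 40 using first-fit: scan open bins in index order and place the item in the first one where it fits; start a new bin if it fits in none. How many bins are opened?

  16 → bin 1 (new)  [load 16/40]
  18 → bin 1  [load 34/40]
  8 → bin 2 (new)  [load 8/40]
  28 → bin 2  [load 36/40]
  27 → bin 3 (new)  [load 27/40]
  22 → bin 4 (new)  [load 22/40]
  17 → bin 4  [load 39/40]
  37 → bin 5 (new)  [load 37/40]
5 bins opened.

5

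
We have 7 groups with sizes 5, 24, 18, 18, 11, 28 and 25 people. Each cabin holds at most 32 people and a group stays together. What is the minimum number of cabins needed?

Total = 28 + 25 + 24 + 18 + 18 + 11 + 5 = 129 people.
Lower bound: ⌈129/32⌉ = 5 cabins.
A packing using 5 cabins:
  cabin 1: 28 = 28
  cabin 2: 25 + 5 = 30
  cabin 3: 24 = 24
  cabin 4: 18 + 11 = 29
  cabin 5: 18 = 18
This matches the lower bound, so 5 is optimal.

5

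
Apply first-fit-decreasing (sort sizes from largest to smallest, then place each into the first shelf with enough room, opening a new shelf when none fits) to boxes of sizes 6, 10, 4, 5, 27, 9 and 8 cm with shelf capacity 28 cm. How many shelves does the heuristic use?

Sorted descending: 27, 10, 9, 8, 6, 5, 4.
  27 → shelf 1 (new)  [load 27/28]
  10 → shelf 2 (new)  [load 10/28]
  9 → shelf 2  [load 19/28]
  8 → shelf 2  [load 27/28]
  6 → shelf 3 (new)  [load 6/28]
  5 → shelf 3  [load 11/28]
  4 → shelf 3  [load 15/28]
3 shelves opened.

3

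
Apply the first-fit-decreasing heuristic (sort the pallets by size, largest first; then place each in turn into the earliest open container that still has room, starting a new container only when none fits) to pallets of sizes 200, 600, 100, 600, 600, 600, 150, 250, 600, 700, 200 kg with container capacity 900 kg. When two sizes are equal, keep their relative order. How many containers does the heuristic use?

Sorted descending: 700, 600, 600, 600, 600, 600, 250, 200, 200, 150, 100.
  700 → container 1 (new)  [load 700/900]
  600 → container 2 (new)  [load 600/900]
  600 → container 3 (new)  [load 600/900]
  600 → container 4 (new)  [load 600/900]
  600 → container 5 (new)  [load 600/900]
  600 → container 6 (new)  [load 600/900]
  250 → container 2  [load 850/900]
  200 → container 1  [load 900/900]
  200 → container 3  [load 800/900]
  150 → container 4  [load 750/900]
  100 → container 3  [load 900/900]
6 containers opened.

6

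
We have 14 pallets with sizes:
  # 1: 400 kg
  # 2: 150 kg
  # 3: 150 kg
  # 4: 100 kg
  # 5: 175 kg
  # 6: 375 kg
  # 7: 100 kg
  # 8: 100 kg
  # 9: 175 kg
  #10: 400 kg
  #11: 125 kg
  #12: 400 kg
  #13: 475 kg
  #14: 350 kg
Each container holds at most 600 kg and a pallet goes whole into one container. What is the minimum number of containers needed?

Total = 475 + 400 + 400 + 400 + 375 + 350 + 175 + 175 + 150 + 150 + 125 + 100 + 100 + 100 = 3475 kg.
Lower bound: ⌈3475/600⌉ = 6 containers.
A packing using 6 containers:
  container 1: 475 + 125 = 600
  container 2: 400 + 175 = 575
  container 3: 400 + 175 = 575
  container 4: 400 + 150 = 550
  container 5: 375 + 100 + 100 = 575
  container 6: 350 + 150 + 100 = 600
This matches the lower bound, so 6 is optimal.

6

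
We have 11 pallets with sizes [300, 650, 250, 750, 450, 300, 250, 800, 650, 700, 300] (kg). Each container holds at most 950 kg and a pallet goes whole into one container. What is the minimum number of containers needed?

7

Total = 800 + 750 + 700 + 650 + 650 + 450 + 300 + 300 + 300 + 250 + 250 = 5400 kg.
Lower bound: ⌈5400/950⌉ = 6 containers.
A packing using 7 containers:
  container 1: 800 = 800
  container 2: 750 = 750
  container 3: 700 + 250 = 950
  container 4: 650 + 300 = 950
  container 5: 650 + 300 = 950
  container 6: 450 + 300 = 750
  container 7: 250 = 250
No arrangement into 6 containers stays within capacity, so 7 is optimal.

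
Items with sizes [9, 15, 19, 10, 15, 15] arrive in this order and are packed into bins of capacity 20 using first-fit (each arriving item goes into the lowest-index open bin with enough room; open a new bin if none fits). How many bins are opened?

  9 → bin 1 (new)  [load 9/20]
  15 → bin 2 (new)  [load 15/20]
  19 → bin 3 (new)  [load 19/20]
  10 → bin 1  [load 19/20]
  15 → bin 4 (new)  [load 15/20]
  15 → bin 5 (new)  [load 15/20]
5 bins opened.

5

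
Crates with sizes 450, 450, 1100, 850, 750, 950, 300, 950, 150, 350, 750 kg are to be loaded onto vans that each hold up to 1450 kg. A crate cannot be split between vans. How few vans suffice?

Total = 1100 + 950 + 950 + 850 + 750 + 750 + 450 + 450 + 350 + 300 + 150 = 7050 kg.
Lower bound: ⌈7050/1450⌉ = 5 vans.
Also, 6 crates each exceed 725 kg, and no two of those can share a van, so at least 6 vans are needed.
A packing using 6 vans:
  van 1: 1100 + 350 = 1450
  van 2: 950 + 450 = 1400
  van 3: 950 + 450 = 1400
  van 4: 850 + 300 + 150 = 1300
  van 5: 750 = 750
  van 6: 750 = 750
This matches the lower bound, so 6 is optimal.

6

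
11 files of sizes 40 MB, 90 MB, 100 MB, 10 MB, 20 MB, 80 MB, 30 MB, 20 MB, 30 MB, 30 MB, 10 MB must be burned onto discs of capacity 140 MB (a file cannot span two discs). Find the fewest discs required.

Total = 100 + 90 + 80 + 40 + 30 + 30 + 30 + 20 + 20 + 10 + 10 = 460 MB.
Lower bound: ⌈460/140⌉ = 4 discs.
A packing using 4 discs:
  disc 1: 100 + 40 = 140
  disc 2: 90 + 30 + 20 = 140
  disc 3: 80 + 30 + 30 = 140
  disc 4: 20 + 10 + 10 = 40
This matches the lower bound, so 4 is optimal.

4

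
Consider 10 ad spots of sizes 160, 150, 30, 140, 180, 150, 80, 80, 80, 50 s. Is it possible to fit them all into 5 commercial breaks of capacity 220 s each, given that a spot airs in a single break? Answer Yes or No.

No

Total = 1100 s; ⌈1100/220⌉ = 5.
The bound of 5 does not rule out 5, but exhaustive search shows no assignment into 5 commercial breaks of capacity 220 s exists — the minimum is 6.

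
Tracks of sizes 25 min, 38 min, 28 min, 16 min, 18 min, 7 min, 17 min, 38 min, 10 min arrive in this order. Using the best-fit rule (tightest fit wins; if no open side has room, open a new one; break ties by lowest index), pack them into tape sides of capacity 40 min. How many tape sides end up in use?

  25 → side 1 (new)  [load 25/40]
  38 → side 2 (new)  [load 38/40]
  28 → side 3 (new)  [load 28/40]
  16 → side 4 (new)  [load 16/40]
  18 → side 4  [load 34/40]
  7 → side 3  [load 35/40]
  17 → side 5 (new)  [load 17/40]
  38 → side 6 (new)  [load 38/40]
  10 → side 1  [load 35/40]
6 tape sides opened.

6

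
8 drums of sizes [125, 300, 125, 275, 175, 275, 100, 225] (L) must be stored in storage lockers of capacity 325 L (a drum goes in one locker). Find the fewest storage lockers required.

6

Total = 300 + 275 + 275 + 225 + 175 + 125 + 125 + 100 = 1600 L.
Lower bound: ⌈1600/325⌉ = 5 storage lockers.
A packing using 6 storage lockers:
  locker 1: 300 = 300
  locker 2: 275 = 275
  locker 3: 275 = 275
  locker 4: 225 + 100 = 325
  locker 5: 175 + 125 = 300
  locker 6: 125 = 125
No arrangement into 5 storage lockers stays within capacity, so 6 is optimal.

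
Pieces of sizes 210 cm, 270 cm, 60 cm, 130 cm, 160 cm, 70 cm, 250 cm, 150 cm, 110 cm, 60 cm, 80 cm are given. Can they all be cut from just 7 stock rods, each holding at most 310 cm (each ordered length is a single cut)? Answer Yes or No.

Yes

A valid assignment using 6 stock rods:
  stock rod 1: 270 = 270
  stock rod 2: 250 + 60 = 310
  stock rod 3: 210 + 80 = 290
  stock rod 4: 160 + 150 = 310
  stock rod 5: 130 + 110 + 70 = 310
  stock rod 6: 60 = 60
That uses only 6 ≤ 7, so 7 stock rods are enough.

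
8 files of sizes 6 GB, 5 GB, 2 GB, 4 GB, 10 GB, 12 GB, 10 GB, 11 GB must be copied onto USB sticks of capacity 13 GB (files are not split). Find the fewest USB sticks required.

6

Total = 12 + 11 + 10 + 10 + 6 + 5 + 4 + 2 = 60 GB.
Lower bound: ⌈60/13⌉ = 5 USB sticks.
A packing using 6 USB sticks:
  USB stick 1: 12 = 12
  USB stick 2: 11 + 2 = 13
  USB stick 3: 10 = 10
  USB stick 4: 10 = 10
  USB stick 5: 6 + 5 = 11
  USB stick 6: 4 = 4
No arrangement into 5 USB sticks stays within capacity, so 6 is optimal.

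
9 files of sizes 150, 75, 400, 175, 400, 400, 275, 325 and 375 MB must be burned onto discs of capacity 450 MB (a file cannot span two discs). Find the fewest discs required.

7

Total = 400 + 400 + 400 + 375 + 325 + 275 + 175 + 150 + 75 = 2575 MB.
Lower bound: ⌈2575/450⌉ = 6 discs.
A packing using 7 discs:
  disc 1: 400 = 400
  disc 2: 400 = 400
  disc 3: 400 = 400
  disc 4: 375 + 75 = 450
  disc 5: 325 = 325
  disc 6: 275 + 175 = 450
  disc 7: 150 = 150
No arrangement into 6 discs stays within capacity, so 7 is optimal.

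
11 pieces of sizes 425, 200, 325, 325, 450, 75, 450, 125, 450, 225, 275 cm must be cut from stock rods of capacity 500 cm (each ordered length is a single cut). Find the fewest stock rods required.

8

Total = 450 + 450 + 450 + 425 + 325 + 325 + 275 + 225 + 200 + 125 + 75 = 3325 cm.
Lower bound: ⌈3325/500⌉ = 7 stock rods.
A packing using 8 stock rods:
  stock rod 1: 450 = 450
  stock rod 2: 450 = 450
  stock rod 3: 450 = 450
  stock rod 4: 425 + 75 = 500
  stock rod 5: 325 + 125 = 450
  stock rod 6: 325 = 325
  stock rod 7: 275 + 225 = 500
  stock rod 8: 200 = 200
No arrangement into 7 stock rods stays within capacity, so 8 is optimal.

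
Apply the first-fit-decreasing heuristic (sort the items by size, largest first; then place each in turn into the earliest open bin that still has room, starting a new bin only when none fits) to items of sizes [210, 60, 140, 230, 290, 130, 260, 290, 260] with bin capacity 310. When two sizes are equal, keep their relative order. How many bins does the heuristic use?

7

Sorted descending: 290, 290, 260, 260, 230, 210, 140, 130, 60.
  290 → bin 1 (new)  [load 290/310]
  290 → bin 2 (new)  [load 290/310]
  260 → bin 3 (new)  [load 260/310]
  260 → bin 4 (new)  [load 260/310]
  230 → bin 5 (new)  [load 230/310]
  210 → bin 6 (new)  [load 210/310]
  140 → bin 7 (new)  [load 140/310]
  130 → bin 7  [load 270/310]
  60 → bin 5  [load 290/310]
7 bins opened.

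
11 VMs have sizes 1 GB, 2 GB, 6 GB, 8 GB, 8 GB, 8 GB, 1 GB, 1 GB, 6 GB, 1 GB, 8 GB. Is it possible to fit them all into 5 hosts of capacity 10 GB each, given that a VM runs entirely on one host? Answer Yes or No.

No

Total = 50 GB; ⌈50/10⌉ = 5.
6 VMs each exceed half the capacity and cannot share a host, forcing at least 6 hosts.
At least 6 hosts are required, but only 5 are allowed.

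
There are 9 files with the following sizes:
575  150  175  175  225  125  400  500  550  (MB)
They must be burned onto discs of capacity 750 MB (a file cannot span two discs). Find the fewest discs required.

4

Total = 575 + 550 + 500 + 400 + 225 + 175 + 175 + 150 + 125 = 2875 MB.
Lower bound: ⌈2875/750⌉ = 4 discs.
A packing using 4 discs:
  disc 1: 575 + 175 = 750
  disc 2: 550 + 175 = 725
  disc 3: 500 + 225 = 725
  disc 4: 400 + 150 + 125 = 675
This matches the lower bound, so 4 is optimal.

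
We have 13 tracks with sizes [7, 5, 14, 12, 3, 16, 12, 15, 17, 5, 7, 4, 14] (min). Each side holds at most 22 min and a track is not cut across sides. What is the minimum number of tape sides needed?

7

Total = 17 + 16 + 15 + 14 + 14 + 12 + 12 + 7 + 7 + 5 + 5 + 4 + 3 = 131 min.
Lower bound: ⌈131/22⌉ = 6 tape sides.
Also, 7 tracks each exceed 11 min, and no two of those can share a side, so at least 7 tape sides are needed.
A packing using 7 tape sides:
  side 1: 17 + 5 = 22
  side 2: 16 + 5 = 21
  side 3: 15 + 7 = 22
  side 4: 14 + 7 = 21
  side 5: 14 + 4 + 3 = 21
  side 6: 12 = 12
  side 7: 12 = 12
This matches the lower bound, so 7 is optimal.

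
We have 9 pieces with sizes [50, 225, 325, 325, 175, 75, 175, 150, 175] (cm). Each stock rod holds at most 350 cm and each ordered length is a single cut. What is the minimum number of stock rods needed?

5

Total = 325 + 325 + 225 + 175 + 175 + 175 + 150 + 75 + 50 = 1675 cm.
Lower bound: ⌈1675/350⌉ = 5 stock rods.
A packing using 5 stock rods:
  stock rod 1: 325 = 325
  stock rod 2: 325 = 325
  stock rod 3: 225 + 75 + 50 = 350
  stock rod 4: 175 + 175 = 350
  stock rod 5: 175 + 150 = 325
This matches the lower bound, so 5 is optimal.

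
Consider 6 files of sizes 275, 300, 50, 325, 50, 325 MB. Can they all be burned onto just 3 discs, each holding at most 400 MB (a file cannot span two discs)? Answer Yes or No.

No

Total = 1325 MB; ⌈1325/400⌉ = 4.
At least 4 discs are required, but only 3 are allowed.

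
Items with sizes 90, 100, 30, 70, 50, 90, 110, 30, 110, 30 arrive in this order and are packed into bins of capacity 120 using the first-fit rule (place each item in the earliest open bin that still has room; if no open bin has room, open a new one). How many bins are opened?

  90 → bin 1 (new)  [load 90/120]
  100 → bin 2 (new)  [load 100/120]
  30 → bin 1  [load 120/120]
  70 → bin 3 (new)  [load 70/120]
  50 → bin 3  [load 120/120]
  90 → bin 4 (new)  [load 90/120]
  110 → bin 5 (new)  [load 110/120]
  30 → bin 4  [load 120/120]
  110 → bin 6 (new)  [load 110/120]
  30 → bin 7 (new)  [load 30/120]
7 bins opened.

7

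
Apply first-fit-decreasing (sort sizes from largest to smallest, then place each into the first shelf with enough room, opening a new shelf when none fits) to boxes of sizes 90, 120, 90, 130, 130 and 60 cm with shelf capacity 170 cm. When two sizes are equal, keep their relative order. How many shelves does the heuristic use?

5

Sorted descending: 130, 130, 120, 90, 90, 60.
  130 → shelf 1 (new)  [load 130/170]
  130 → shelf 2 (new)  [load 130/170]
  120 → shelf 3 (new)  [load 120/170]
  90 → shelf 4 (new)  [load 90/170]
  90 → shelf 5 (new)  [load 90/170]
  60 → shelf 4  [load 150/170]
5 shelves opened.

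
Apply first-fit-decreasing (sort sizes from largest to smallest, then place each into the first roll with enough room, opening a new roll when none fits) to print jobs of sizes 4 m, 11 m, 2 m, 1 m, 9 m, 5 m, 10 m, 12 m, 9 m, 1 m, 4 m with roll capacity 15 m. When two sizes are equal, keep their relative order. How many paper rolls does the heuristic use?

Sorted descending: 12, 11, 10, 9, 9, 5, 4, 4, 2, 1, 1.
  12 → roll 1 (new)  [load 12/15]
  11 → roll 2 (new)  [load 11/15]
  10 → roll 3 (new)  [load 10/15]
  9 → roll 4 (new)  [load 9/15]
  9 → roll 5 (new)  [load 9/15]
  5 → roll 3  [load 15/15]
  4 → roll 2  [load 15/15]
  4 → roll 4  [load 13/15]
  2 → roll 1  [load 14/15]
  1 → roll 1  [load 15/15]
  1 → roll 4  [load 14/15]
5 paper rolls opened.

5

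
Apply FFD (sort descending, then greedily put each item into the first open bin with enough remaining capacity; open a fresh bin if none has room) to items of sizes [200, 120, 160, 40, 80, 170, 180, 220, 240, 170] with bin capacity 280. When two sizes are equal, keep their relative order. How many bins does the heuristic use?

7

Sorted descending: 240, 220, 200, 180, 170, 170, 160, 120, 80, 40.
  240 → bin 1 (new)  [load 240/280]
  220 → bin 2 (new)  [load 220/280]
  200 → bin 3 (new)  [load 200/280]
  180 → bin 4 (new)  [load 180/280]
  170 → bin 5 (new)  [load 170/280]
  170 → bin 6 (new)  [load 170/280]
  160 → bin 7 (new)  [load 160/280]
  120 → bin 7  [load 280/280]
  80 → bin 3  [load 280/280]
  40 → bin 1  [load 280/280]
7 bins opened.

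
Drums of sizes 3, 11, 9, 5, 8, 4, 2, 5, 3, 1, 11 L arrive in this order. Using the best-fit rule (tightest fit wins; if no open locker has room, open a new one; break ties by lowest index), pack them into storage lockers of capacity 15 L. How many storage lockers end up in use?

5

  3 → locker 1 (new)  [load 3/15]
  11 → locker 1  [load 14/15]
  9 → locker 2 (new)  [load 9/15]
  5 → locker 2  [load 14/15]
  8 → locker 3 (new)  [load 8/15]
  4 → locker 3  [load 12/15]
  2 → locker 3  [load 14/15]
  5 → locker 4 (new)  [load 5/15]
  3 → locker 4  [load 8/15]
  1 → locker 1  [load 15/15]
  11 → locker 5 (new)  [load 11/15]
5 storage lockers opened.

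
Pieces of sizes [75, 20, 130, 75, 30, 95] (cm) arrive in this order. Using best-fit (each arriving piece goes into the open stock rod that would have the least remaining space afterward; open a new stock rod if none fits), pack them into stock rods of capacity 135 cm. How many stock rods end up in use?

4

  75 → stock rod 1 (new)  [load 75/135]
  20 → stock rod 1  [load 95/135]
  130 → stock rod 2 (new)  [load 130/135]
  75 → stock rod 3 (new)  [load 75/135]
  30 → stock rod 1  [load 125/135]
  95 → stock rod 4 (new)  [load 95/135]
4 stock rods opened.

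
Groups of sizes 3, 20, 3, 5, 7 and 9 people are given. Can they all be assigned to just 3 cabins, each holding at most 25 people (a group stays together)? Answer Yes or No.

A valid assignment using 2 cabins:
  cabin 1: 20 + 5 = 25
  cabin 2: 9 + 7 + 3 + 3 = 22
That uses only 2 ≤ 3, so 3 cabins are enough.

Yes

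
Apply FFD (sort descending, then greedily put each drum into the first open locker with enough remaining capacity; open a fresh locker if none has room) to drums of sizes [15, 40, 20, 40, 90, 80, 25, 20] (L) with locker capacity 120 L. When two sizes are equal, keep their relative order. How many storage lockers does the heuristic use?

3

Sorted descending: 90, 80, 40, 40, 25, 20, 20, 15.
  90 → locker 1 (new)  [load 90/120]
  80 → locker 2 (new)  [load 80/120]
  40 → locker 2  [load 120/120]
  40 → locker 3 (new)  [load 40/120]
  25 → locker 1  [load 115/120]
  20 → locker 3  [load 60/120]
  20 → locker 3  [load 80/120]
  15 → locker 3  [load 95/120]
3 storage lockers opened.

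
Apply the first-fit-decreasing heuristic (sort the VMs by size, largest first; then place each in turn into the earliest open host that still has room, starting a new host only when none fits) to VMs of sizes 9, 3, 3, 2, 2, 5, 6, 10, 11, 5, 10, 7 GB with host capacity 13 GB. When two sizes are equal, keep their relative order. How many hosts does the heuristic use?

6

Sorted descending: 11, 10, 10, 9, 7, 6, 5, 5, 3, 3, 2, 2.
  11 → host 1 (new)  [load 11/13]
  10 → host 2 (new)  [load 10/13]
  10 → host 3 (new)  [load 10/13]
  9 → host 4 (new)  [load 9/13]
  7 → host 5 (new)  [load 7/13]
  6 → host 5  [load 13/13]
  5 → host 6 (new)  [load 5/13]
  5 → host 6  [load 10/13]
  3 → host 2  [load 13/13]
  3 → host 3  [load 13/13]
  2 → host 1  [load 13/13]
  2 → host 4  [load 11/13]
6 hosts opened.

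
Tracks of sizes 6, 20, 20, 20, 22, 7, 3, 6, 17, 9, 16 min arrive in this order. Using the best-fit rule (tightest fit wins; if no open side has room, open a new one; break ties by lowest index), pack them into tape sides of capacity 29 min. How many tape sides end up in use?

6

  6 → side 1 (new)  [load 6/29]
  20 → side 1  [load 26/29]
  20 → side 2 (new)  [load 20/29]
  20 → side 3 (new)  [load 20/29]
  22 → side 4 (new)  [load 22/29]
  7 → side 4  [load 29/29]
  3 → side 1  [load 29/29]
  6 → side 2  [load 26/29]
  17 → side 5 (new)  [load 17/29]
  9 → side 3  [load 29/29]
  16 → side 6 (new)  [load 16/29]
6 tape sides opened.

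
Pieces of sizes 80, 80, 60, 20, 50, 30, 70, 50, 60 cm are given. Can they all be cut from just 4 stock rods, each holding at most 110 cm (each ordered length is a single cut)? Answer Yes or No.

No

Total = 500 cm; ⌈500/110⌉ = 5.
At least 5 stock rods are required, but only 4 are allowed.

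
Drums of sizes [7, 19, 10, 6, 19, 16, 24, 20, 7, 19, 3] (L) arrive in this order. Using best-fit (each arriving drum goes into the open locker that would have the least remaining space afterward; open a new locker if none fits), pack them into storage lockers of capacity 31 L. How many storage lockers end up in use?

  7 → locker 1 (new)  [load 7/31]
  19 → locker 1  [load 26/31]
  10 → locker 2 (new)  [load 10/31]
  6 → locker 2  [load 16/31]
  19 → locker 3 (new)  [load 19/31]
  16 → locker 4 (new)  [load 16/31]
  24 → locker 5 (new)  [load 24/31]
  20 → locker 6 (new)  [load 20/31]
  7 → locker 5  [load 31/31]
  19 → locker 7 (new)  [load 19/31]
  3 → locker 1  [load 29/31]
7 storage lockers opened.

7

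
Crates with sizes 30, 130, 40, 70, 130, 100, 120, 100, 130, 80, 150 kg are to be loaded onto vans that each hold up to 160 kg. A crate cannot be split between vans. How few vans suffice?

8

Total = 150 + 130 + 130 + 130 + 120 + 100 + 100 + 80 + 70 + 40 + 30 = 1080 kg.
Lower bound: ⌈1080/160⌉ = 7 vans.
A packing using 8 vans:
  van 1: 150 = 150
  van 2: 130 + 30 = 160
  van 3: 130 = 130
  van 4: 130 = 130
  van 5: 120 + 40 = 160
  van 6: 100 = 100
  van 7: 100 = 100
  van 8: 80 + 70 = 150
No arrangement into 7 vans stays within capacity, so 8 is optimal.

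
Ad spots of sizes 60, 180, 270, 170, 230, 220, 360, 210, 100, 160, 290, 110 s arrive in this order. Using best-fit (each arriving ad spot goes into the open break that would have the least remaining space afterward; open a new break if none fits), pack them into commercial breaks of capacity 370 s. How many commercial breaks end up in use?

  60 → break 1 (new)  [load 60/370]
  180 → break 1  [load 240/370]
  270 → break 2 (new)  [load 270/370]
  170 → break 3 (new)  [load 170/370]
  230 → break 4 (new)  [load 230/370]
  220 → break 5 (new)  [load 220/370]
  360 → break 6 (new)  [load 360/370]
  210 → break 7 (new)  [load 210/370]
  100 → break 2  [load 370/370]
  160 → break 7  [load 370/370]
  290 → break 8 (new)  [load 290/370]
  110 → break 1  [load 350/370]
8 commercial breaks opened.

8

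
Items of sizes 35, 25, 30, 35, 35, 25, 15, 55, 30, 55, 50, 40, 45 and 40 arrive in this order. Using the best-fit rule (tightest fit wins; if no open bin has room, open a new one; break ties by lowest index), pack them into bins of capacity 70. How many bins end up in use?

  35 → bin 1 (new)  [load 35/70]
  25 → bin 1  [load 60/70]
  30 → bin 2 (new)  [load 30/70]
  35 → bin 2  [load 65/70]
  35 → bin 3 (new)  [load 35/70]
  25 → bin 3  [load 60/70]
  15 → bin 4 (new)  [load 15/70]
  55 → bin 4  [load 70/70]
  30 → bin 5 (new)  [load 30/70]
  55 → bin 6 (new)  [load 55/70]
  50 → bin 7 (new)  [load 50/70]
  40 → bin 5  [load 70/70]
  45 → bin 8 (new)  [load 45/70]
  40 → bin 9 (new)  [load 40/70]
9 bins opened.

9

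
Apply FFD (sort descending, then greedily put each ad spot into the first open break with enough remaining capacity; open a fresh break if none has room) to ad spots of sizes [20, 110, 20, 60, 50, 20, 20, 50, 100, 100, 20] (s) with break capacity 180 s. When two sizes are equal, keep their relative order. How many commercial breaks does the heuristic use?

4

Sorted descending: 110, 100, 100, 60, 50, 50, 20, 20, 20, 20, 20.
  110 → break 1 (new)  [load 110/180]
  100 → break 2 (new)  [load 100/180]
  100 → break 3 (new)  [load 100/180]
  60 → break 1  [load 170/180]
  50 → break 2  [load 150/180]
  50 → break 3  [load 150/180]
  20 → break 2  [load 170/180]
  20 → break 3  [load 170/180]
  20 → break 4 (new)  [load 20/180]
  20 → break 4  [load 40/180]
  20 → break 4  [load 60/180]
4 commercial breaks opened.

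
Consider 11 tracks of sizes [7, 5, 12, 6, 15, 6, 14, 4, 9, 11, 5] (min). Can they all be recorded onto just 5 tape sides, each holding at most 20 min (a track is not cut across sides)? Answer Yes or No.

Yes

A valid assignment using 5 tape sides:
  side 1: 15 + 5 = 20
  side 2: 14 + 6 = 20
  side 3: 12 + 7 = 19
  side 4: 11 + 9 = 20
  side 5: 6 + 5 + 4 = 15
Every load is within 20 min, so 5 tape sides suffice.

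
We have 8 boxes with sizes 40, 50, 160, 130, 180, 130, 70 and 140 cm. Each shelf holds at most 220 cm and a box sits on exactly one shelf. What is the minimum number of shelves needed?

5

Total = 180 + 160 + 140 + 130 + 130 + 70 + 50 + 40 = 900 cm.
Lower bound: ⌈900/220⌉ = 5 shelves.
A packing using 5 shelves:
  shelf 1: 180 + 40 = 220
  shelf 2: 160 + 50 = 210
  shelf 3: 140 + 70 = 210
  shelf 4: 130 = 130
  shelf 5: 130 = 130
This matches the lower bound, so 5 is optimal.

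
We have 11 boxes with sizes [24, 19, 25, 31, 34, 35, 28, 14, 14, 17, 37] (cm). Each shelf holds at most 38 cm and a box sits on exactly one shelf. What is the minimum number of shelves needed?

9

Total = 37 + 35 + 34 + 31 + 28 + 25 + 24 + 19 + 17 + 14 + 14 = 278 cm.
Lower bound: ⌈278/38⌉ = 8 shelves.
A packing using 9 shelves:
  shelf 1: 37 = 37
  shelf 2: 35 = 35
  shelf 3: 34 = 34
  shelf 4: 31 = 31
  shelf 5: 28 = 28
  shelf 6: 25 = 25
  shelf 7: 24 + 14 = 38
  shelf 8: 19 + 17 = 36
  shelf 9: 14 = 14
No arrangement into 8 shelves stays within capacity, so 9 is optimal.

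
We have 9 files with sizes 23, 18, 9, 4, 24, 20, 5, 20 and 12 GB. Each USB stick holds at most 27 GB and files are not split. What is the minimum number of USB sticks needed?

Total = 24 + 23 + 20 + 20 + 18 + 12 + 9 + 5 + 4 = 135 GB.
Lower bound: ⌈135/27⌉ = 5 USB sticks.
A packing using 6 USB sticks:
  USB stick 1: 24 = 24
  USB stick 2: 23 + 4 = 27
  USB stick 3: 20 + 5 = 25
  USB stick 4: 20 = 20
  USB stick 5: 18 + 9 = 27
  USB stick 6: 12 = 12
No arrangement into 5 USB sticks stays within capacity, so 6 is optimal.

6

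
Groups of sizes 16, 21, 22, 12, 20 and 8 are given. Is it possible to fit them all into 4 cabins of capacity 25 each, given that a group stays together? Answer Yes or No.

No

Total = 99; ⌈99/25⌉ = 4.
The bound of 4 does not rule out 4, but exhaustive search shows no assignment into 4 cabins of capacity 25 exists — the minimum is 5.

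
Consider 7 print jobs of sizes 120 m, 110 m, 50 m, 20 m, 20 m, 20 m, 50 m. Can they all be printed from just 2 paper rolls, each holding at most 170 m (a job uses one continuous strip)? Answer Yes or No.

No

Total = 390 m; ⌈390/170⌉ = 3.
At least 3 paper rolls are required, but only 2 are allowed.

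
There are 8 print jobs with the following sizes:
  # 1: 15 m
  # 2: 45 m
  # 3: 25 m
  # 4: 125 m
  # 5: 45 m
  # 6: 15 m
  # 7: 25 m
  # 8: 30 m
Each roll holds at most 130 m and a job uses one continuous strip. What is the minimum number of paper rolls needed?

3

Total = 125 + 45 + 45 + 30 + 25 + 25 + 15 + 15 = 325 m.
Lower bound: ⌈325/130⌉ = 3 paper rolls.
A packing using 3 paper rolls:
  roll 1: 125 = 125
  roll 2: 45 + 45 + 30 = 120
  roll 3: 25 + 25 + 15 + 15 = 80
This matches the lower bound, so 3 is optimal.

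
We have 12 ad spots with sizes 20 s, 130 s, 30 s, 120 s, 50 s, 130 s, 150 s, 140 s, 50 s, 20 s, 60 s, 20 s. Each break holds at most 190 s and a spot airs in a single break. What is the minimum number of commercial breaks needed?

Total = 150 + 140 + 130 + 130 + 120 + 60 + 50 + 50 + 30 + 20 + 20 + 20 = 920 s.
Lower bound: ⌈920/190⌉ = 5 commercial breaks.
A packing using 5 commercial breaks:
  break 1: 150 + 30 = 180
  break 2: 140 + 50 = 190
  break 3: 130 + 60 = 190
  break 4: 130 + 50 = 180
  break 5: 120 + 20 + 20 + 20 = 180
This matches the lower bound, so 5 is optimal.

5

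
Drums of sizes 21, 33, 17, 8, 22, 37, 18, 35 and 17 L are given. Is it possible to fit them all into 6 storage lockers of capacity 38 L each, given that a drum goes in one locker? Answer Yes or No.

A valid assignment using 6 storage lockers:
  locker 1: 37 = 37
  locker 2: 35 = 35
  locker 3: 33 = 33
  locker 4: 22 + 8 = 30
  locker 5: 21 + 17 = 38
  locker 6: 18 + 17 = 35
Every load is within 38 L, so 6 storage lockers suffice.

Yes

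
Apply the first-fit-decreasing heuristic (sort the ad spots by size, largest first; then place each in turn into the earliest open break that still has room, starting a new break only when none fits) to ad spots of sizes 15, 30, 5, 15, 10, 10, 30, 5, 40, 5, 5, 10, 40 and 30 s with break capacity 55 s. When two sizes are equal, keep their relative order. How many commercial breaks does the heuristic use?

5

Sorted descending: 40, 40, 30, 30, 30, 15, 15, 10, 10, 10, 5, 5, 5, 5.
  40 → break 1 (new)  [load 40/55]
  40 → break 2 (new)  [load 40/55]
  30 → break 3 (new)  [load 30/55]
  30 → break 4 (new)  [load 30/55]
  30 → break 5 (new)  [load 30/55]
  15 → break 1  [load 55/55]
  15 → break 2  [load 55/55]
  10 → break 3  [load 40/55]
  10 → break 3  [load 50/55]
  10 → break 4  [load 40/55]
  5 → break 3  [load 55/55]
  5 → break 4  [load 45/55]
  5 → break 4  [load 50/55]
  5 → break 4  [load 55/55]
5 commercial breaks opened.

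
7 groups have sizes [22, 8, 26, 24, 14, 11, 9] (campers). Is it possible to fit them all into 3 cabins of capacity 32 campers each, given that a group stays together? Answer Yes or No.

Total = 114 campers; ⌈114/32⌉ = 4.
At least 4 cabins are required, but only 3 are allowed.

No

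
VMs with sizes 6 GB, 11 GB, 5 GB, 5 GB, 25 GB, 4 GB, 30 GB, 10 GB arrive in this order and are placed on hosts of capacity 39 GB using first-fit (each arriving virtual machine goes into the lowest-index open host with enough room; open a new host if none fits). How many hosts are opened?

3

  6 → host 1 (new)  [load 6/39]
  11 → host 1  [load 17/39]
  5 → host 1  [load 22/39]
  5 → host 1  [load 27/39]
  25 → host 2 (new)  [load 25/39]
  4 → host 1  [load 31/39]
  30 → host 3 (new)  [load 30/39]
  10 → host 2  [load 35/39]
3 hosts opened.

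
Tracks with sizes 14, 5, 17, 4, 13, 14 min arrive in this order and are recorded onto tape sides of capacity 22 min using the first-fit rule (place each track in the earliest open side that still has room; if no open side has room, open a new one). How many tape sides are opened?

  14 → side 1 (new)  [load 14/22]
  5 → side 1  [load 19/22]
  17 → side 2 (new)  [load 17/22]
  4 → side 2  [load 21/22]
  13 → side 3 (new)  [load 13/22]
  14 → side 4 (new)  [load 14/22]
4 tape sides opened.

4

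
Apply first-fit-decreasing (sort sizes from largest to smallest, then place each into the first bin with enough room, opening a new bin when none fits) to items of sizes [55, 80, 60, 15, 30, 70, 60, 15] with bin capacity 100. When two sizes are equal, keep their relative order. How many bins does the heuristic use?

Sorted descending: 80, 70, 60, 60, 55, 30, 15, 15.
  80 → bin 1 (new)  [load 80/100]
  70 → bin 2 (new)  [load 70/100]
  60 → bin 3 (new)  [load 60/100]
  60 → bin 4 (new)  [load 60/100]
  55 → bin 5 (new)  [load 55/100]
  30 → bin 2  [load 100/100]
  15 → bin 1  [load 95/100]
  15 → bin 3  [load 75/100]
5 bins opened.

5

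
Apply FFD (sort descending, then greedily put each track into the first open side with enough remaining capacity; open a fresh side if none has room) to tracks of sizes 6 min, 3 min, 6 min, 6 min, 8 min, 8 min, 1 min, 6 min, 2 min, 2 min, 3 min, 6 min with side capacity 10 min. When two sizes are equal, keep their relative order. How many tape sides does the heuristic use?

Sorted descending: 8, 8, 6, 6, 6, 6, 6, 3, 3, 2, 2, 1.
  8 → side 1 (new)  [load 8/10]
  8 → side 2 (new)  [load 8/10]
  6 → side 3 (new)  [load 6/10]
  6 → side 4 (new)  [load 6/10]
  6 → side 5 (new)  [load 6/10]
  6 → side 6 (new)  [load 6/10]
  6 → side 7 (new)  [load 6/10]
  3 → side 3  [load 9/10]
  3 → side 4  [load 9/10]
  2 → side 1  [load 10/10]
  2 → side 2  [load 10/10]
  1 → side 3  [load 10/10]
7 tape sides opened.

7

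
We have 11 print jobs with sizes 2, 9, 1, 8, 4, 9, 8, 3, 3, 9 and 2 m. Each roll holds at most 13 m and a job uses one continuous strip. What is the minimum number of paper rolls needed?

5

Total = 9 + 9 + 9 + 8 + 8 + 4 + 3 + 3 + 2 + 2 + 1 = 58 m.
Lower bound: ⌈58/13⌉ = 5 paper rolls.
A packing using 5 paper rolls:
  roll 1: 9 + 4 = 13
  roll 2: 9 + 3 + 1 = 13
  roll 3: 9 + 3 = 12
  roll 4: 8 + 2 + 2 = 12
  roll 5: 8 = 8
This matches the lower bound, so 5 is optimal.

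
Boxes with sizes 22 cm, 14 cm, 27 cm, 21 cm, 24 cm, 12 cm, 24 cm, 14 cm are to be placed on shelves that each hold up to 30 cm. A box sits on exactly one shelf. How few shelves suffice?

Total = 27 + 24 + 24 + 22 + 21 + 14 + 14 + 12 = 158 cm.
Lower bound: ⌈158/30⌉ = 6 shelves.
A packing using 7 shelves:
  shelf 1: 27 = 27
  shelf 2: 24 = 24
  shelf 3: 24 = 24
  shelf 4: 22 = 22
  shelf 5: 21 = 21
  shelf 6: 14 + 14 = 28
  shelf 7: 12 = 12
No arrangement into 6 shelves stays within capacity, so 7 is optimal.

7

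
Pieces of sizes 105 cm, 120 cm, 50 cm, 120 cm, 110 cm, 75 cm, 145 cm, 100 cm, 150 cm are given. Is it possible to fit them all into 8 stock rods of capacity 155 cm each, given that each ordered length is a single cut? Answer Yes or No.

Yes

A valid assignment using 8 stock rods:
  stock rod 1: 150 = 150
  stock rod 2: 145 = 145
  stock rod 3: 120 = 120
  stock rod 4: 120 = 120
  stock rod 5: 110 = 110
  stock rod 6: 105 + 50 = 155
  stock rod 7: 100 = 100
  stock rod 8: 75 = 75
Every load is within 155 cm, so 8 stock rods suffice.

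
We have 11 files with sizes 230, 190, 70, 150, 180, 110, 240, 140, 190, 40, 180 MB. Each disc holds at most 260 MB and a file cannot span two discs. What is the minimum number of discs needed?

8

Total = 240 + 230 + 190 + 190 + 180 + 180 + 150 + 140 + 110 + 70 + 40 = 1720 MB.
Lower bound: ⌈1720/260⌉ = 7 discs.
Also, 8 files each exceed 130 MB, and no two of those can share a disc, so at least 8 discs are needed.
A packing using 8 discs:
  disc 1: 240 = 240
  disc 2: 230 = 230
  disc 3: 190 + 70 = 260
  disc 4: 190 + 40 = 230
  disc 5: 180 = 180
  disc 6: 180 = 180
  disc 7: 150 + 110 = 260
  disc 8: 140 = 140
This matches the lower bound, so 8 is optimal.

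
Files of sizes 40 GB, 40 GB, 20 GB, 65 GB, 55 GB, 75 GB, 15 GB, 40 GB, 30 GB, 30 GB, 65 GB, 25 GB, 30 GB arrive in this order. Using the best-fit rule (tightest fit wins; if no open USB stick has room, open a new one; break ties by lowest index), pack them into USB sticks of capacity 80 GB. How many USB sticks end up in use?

8

  40 → USB stick 1 (new)  [load 40/80]
  40 → USB stick 1  [load 80/80]
  20 → USB stick 2 (new)  [load 20/80]
  65 → USB stick 3 (new)  [load 65/80]
  55 → USB stick 2  [load 75/80]
  75 → USB stick 4 (new)  [load 75/80]
  15 → USB stick 3  [load 80/80]
  40 → USB stick 5 (new)  [load 40/80]
  30 → USB stick 5  [load 70/80]
  30 → USB stick 6 (new)  [load 30/80]
  65 → USB stick 7 (new)  [load 65/80]
  25 → USB stick 6  [load 55/80]
  30 → USB stick 8 (new)  [load 30/80]
8 USB sticks opened.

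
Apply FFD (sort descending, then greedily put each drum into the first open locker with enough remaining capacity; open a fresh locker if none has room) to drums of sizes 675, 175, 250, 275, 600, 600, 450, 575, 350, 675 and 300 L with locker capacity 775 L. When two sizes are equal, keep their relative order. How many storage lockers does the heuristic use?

Sorted descending: 675, 675, 600, 600, 575, 450, 350, 300, 275, 250, 175.
  675 → locker 1 (new)  [load 675/775]
  675 → locker 2 (new)  [load 675/775]
  600 → locker 3 (new)  [load 600/775]
  600 → locker 4 (new)  [load 600/775]
  575 → locker 5 (new)  [load 575/775]
  450 → locker 6 (new)  [load 450/775]
  350 → locker 7 (new)  [load 350/775]
  300 → locker 6  [load 750/775]
  275 → locker 7  [load 625/775]
  250 → locker 8 (new)  [load 250/775]
  175 → locker 3  [load 775/775]
8 storage lockers opened.

8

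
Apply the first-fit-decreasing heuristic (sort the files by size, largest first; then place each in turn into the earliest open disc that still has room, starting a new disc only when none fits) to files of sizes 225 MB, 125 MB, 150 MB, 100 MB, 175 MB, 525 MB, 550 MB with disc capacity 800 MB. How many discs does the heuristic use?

Sorted descending: 550, 525, 225, 175, 150, 125, 100.
  550 → disc 1 (new)  [load 550/800]
  525 → disc 2 (new)  [load 525/800]
  225 → disc 1  [load 775/800]
  175 → disc 2  [load 700/800]
  150 → disc 3 (new)  [load 150/800]
  125 → disc 3  [load 275/800]
  100 → disc 2  [load 800/800]
3 discs opened.

3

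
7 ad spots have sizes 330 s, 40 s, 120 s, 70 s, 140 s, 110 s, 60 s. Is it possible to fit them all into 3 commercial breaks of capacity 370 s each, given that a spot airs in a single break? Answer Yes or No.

Yes

A valid assignment using 3 commercial breaks:
  break 1: 330 + 40 = 370
  break 2: 140 + 120 + 110 = 370
  break 3: 70 + 60 = 130
Every load is within 370 s, so 3 commercial breaks suffice.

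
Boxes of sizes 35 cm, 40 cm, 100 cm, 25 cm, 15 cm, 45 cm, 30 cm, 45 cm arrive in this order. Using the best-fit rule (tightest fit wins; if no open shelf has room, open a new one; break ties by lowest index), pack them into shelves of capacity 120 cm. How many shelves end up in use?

  35 → shelf 1 (new)  [load 35/120]
  40 → shelf 1  [load 75/120]
  100 → shelf 2 (new)  [load 100/120]
  25 → shelf 1  [load 100/120]
  15 → shelf 1  [load 115/120]
  45 → shelf 3 (new)  [load 45/120]
  30 → shelf 3  [load 75/120]
  45 → shelf 3  [load 120/120]
3 shelves opened.

3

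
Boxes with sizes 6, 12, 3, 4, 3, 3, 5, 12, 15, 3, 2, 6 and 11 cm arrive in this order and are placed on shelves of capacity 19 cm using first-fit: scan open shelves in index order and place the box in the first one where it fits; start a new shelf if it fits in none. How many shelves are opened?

5

  6 → shelf 1 (new)  [load 6/19]
  12 → shelf 1  [load 18/19]
  3 → shelf 2 (new)  [load 3/19]
  4 → shelf 2  [load 7/19]
  3 → shelf 2  [load 10/19]
  3 → shelf 2  [load 13/19]
  5 → shelf 2  [load 18/19]
  12 → shelf 3 (new)  [load 12/19]
  15 → shelf 4 (new)  [load 15/19]
  3 → shelf 3  [load 15/19]
  2 → shelf 3  [load 17/19]
  6 → shelf 5 (new)  [load 6/19]
  11 → shelf 5  [load 17/19]
5 shelves opened.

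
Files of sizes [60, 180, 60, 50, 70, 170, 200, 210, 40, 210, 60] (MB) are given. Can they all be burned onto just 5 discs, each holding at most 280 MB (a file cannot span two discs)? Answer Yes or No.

A valid assignment using 5 discs:
  disc 1: 210 + 70 = 280
  disc 2: 210 + 60 = 270
  disc 3: 200 + 60 = 260
  disc 4: 180 + 60 + 40 = 280
  disc 5: 170 + 50 = 220
Every load is within 280 MB, so 5 discs suffice.

Yes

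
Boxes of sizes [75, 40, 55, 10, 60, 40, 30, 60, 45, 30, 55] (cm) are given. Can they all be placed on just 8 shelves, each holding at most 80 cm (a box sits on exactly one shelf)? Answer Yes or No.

Yes

A valid assignment using 8 shelves:
  shelf 1: 75 = 75
  shelf 2: 60 + 10 = 70
  shelf 3: 60 = 60
  shelf 4: 55 = 55
  shelf 5: 55 = 55
  shelf 6: 45 + 30 = 75
  shelf 7: 40 + 40 = 80
  shelf 8: 30 = 30
Every load is within 80 cm, so 8 shelves suffice.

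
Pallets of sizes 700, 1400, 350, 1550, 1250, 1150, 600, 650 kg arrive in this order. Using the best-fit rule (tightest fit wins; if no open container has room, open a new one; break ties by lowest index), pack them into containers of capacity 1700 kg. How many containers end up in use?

6

  700 → container 1 (new)  [load 700/1700]
  1400 → container 2 (new)  [load 1400/1700]
  350 → container 1  [load 1050/1700]
  1550 → container 3 (new)  [load 1550/1700]
  1250 → container 4 (new)  [load 1250/1700]
  1150 → container 5 (new)  [load 1150/1700]
  600 → container 1  [load 1650/1700]
  650 → container 6 (new)  [load 650/1700]
6 containers opened.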